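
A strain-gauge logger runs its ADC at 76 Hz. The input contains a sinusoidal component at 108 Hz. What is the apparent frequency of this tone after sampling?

32 Hz

108 Hz mod fs = 32 Hz.
32 Hz ≤ fs/2 = 38 Hz, appears at 32 Hz.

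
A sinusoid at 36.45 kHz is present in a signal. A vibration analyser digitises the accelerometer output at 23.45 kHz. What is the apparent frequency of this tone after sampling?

36.45 kHz mod fs = 13 kHz.
13 kHz > fs/2 = 11.725 kHz, folds to fs − 13 kHz = 10.45 kHz.

10.45 kHz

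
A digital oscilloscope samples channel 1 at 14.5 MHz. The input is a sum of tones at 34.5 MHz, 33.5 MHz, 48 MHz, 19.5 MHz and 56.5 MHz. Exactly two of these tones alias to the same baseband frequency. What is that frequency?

4.5 MHz

fs/2 = 7.25 MHz.
34.5 MHz mod fs = 5.5 MHz.
5.5 MHz ≤ fs/2 = 7.25 MHz, appears at 5.5 MHz.
33.5 MHz mod fs = 4.5 MHz.
4.5 MHz ≤ fs/2 = 7.25 MHz, appears at 4.5 MHz.
48 MHz mod fs = 4.5 MHz.
4.5 MHz ≤ fs/2 = 7.25 MHz, appears at 4.5 MHz.
19.5 MHz mod fs = 5 MHz.
5 MHz ≤ fs/2 = 7.25 MHz, appears at 5 MHz.
56.5 MHz mod fs = 13 MHz.
13 MHz > fs/2 = 7.25 MHz, folds to fs − 13 MHz = 1.5 MHz.
33.5 MHz and 48 MHz both map to 4.5 MHz.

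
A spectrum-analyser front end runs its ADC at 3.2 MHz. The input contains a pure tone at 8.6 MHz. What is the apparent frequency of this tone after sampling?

8.6 MHz mod fs = 2.2 MHz.
2.2 MHz > fs/2 = 1.6 MHz, folds to fs − 2.2 MHz = 1 MHz.

1 MHz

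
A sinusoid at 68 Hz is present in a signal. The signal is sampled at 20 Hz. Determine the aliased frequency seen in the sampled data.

8 Hz

68 Hz mod fs = 8 Hz.
8 Hz ≤ fs/2 = 10 Hz, appears at 8 Hz.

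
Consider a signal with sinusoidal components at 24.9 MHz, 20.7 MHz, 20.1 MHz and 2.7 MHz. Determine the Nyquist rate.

49.8 MHz

Highest-frequency component: 24.9 MHz.
Nyquist rate = 2 × 24.9 MHz = 49.8 MHz.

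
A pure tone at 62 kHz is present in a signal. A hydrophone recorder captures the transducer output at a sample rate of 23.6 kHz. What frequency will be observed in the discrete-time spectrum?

8.8 kHz

62 kHz mod fs = 14.8 kHz.
14.8 kHz > fs/2 = 11.8 kHz, folds to fs − 14.8 kHz = 8.8 kHz.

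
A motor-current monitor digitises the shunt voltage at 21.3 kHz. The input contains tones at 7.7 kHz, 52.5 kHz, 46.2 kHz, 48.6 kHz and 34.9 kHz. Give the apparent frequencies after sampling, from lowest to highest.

3.6 kHz, 6 kHz, 7.7 kHz, 9.9 kHz

fs/2 = 10.65 kHz.
7.7 kHz ≤ fs/2 = 10.65 kHz, passes unchanged.
52.5 kHz mod fs = 9.9 kHz.
9.9 kHz ≤ fs/2 = 10.65 kHz, appears at 9.9 kHz.
46.2 kHz mod fs = 3.6 kHz.
3.6 kHz ≤ fs/2 = 10.65 kHz, appears at 3.6 kHz.
48.6 kHz mod fs = 6 kHz.
6 kHz ≤ fs/2 = 10.65 kHz, appears at 6 kHz.
34.9 kHz mod fs = 13.6 kHz.
13.6 kHz > fs/2 = 10.65 kHz, folds to fs − 13.6 kHz = 7.7 kHz.
Distinct values: {3.6 kHz, 6 kHz, 7.7 kHz, 9.9 kHz}.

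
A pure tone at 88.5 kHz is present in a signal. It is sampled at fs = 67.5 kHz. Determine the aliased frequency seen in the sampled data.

88.5 kHz mod fs = 21 kHz.
21 kHz ≤ fs/2 = 33.75 kHz, appears at 21 kHz.

21 kHz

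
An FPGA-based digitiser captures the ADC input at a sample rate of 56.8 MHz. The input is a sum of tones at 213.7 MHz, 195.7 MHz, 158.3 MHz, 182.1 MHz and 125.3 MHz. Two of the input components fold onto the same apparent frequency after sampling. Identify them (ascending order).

125.3 MHz, 182.1 MHz

fs/2 = 28.4 MHz.
213.7 MHz mod fs = 43.3 MHz.
43.3 MHz > fs/2 = 28.4 MHz, folds to fs − 43.3 MHz = 13.5 MHz.
195.7 MHz mod fs = 25.3 MHz.
25.3 MHz ≤ fs/2 = 28.4 MHz, appears at 25.3 MHz.
158.3 MHz mod fs = 44.7 MHz.
44.7 MHz > fs/2 = 28.4 MHz, folds to fs − 44.7 MHz = 12.1 MHz.
182.1 MHz mod fs = 11.7 MHz.
11.7 MHz ≤ fs/2 = 28.4 MHz, appears at 11.7 MHz.
125.3 MHz mod fs = 11.7 MHz.
11.7 MHz ≤ fs/2 = 28.4 MHz, appears at 11.7 MHz.
125.3 MHz and 182.1 MHz both map to 11.7 MHz.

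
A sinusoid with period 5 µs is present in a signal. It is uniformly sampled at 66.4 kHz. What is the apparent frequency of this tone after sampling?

0.8 kHz

T = 5 µs → f = 1/T = 200 kHz.
200 kHz mod fs = 0.8 kHz.
0.8 kHz ≤ fs/2 = 33.2 kHz, appears at 0.8 kHz.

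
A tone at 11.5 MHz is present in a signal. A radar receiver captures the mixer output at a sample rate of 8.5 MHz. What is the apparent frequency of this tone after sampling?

11.5 MHz mod fs = 3 MHz.
3 MHz ≤ fs/2 = 4.25 MHz, appears at 3 MHz.

3 MHz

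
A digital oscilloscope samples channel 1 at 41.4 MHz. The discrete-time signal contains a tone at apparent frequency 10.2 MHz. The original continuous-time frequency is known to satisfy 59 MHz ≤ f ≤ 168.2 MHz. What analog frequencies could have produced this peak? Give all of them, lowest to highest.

Frequencies that alias to 10.2 MHz are k·fs ± 10.2 MHz for integer k ≥ 0.
k=0: 10.2 MHz.
k=1: 31.2 MHz, 51.6 MHz.
k=2: 72.6 MHz, 93 MHz.
k=3: 114 MHz, 134.4 MHz.
k=4: 155.4 MHz, 175.8 MHz.
k=5: 196.8 MHz, 217.2 MHz.
Within [59 MHz, 168.2 MHz]: 72.6 MHz, 93 MHz, 114 MHz, 134.4 MHz, 155.4 MHz.

72.6 MHz, 93 MHz, 114 MHz, 134.4 MHz, 155.4 MHz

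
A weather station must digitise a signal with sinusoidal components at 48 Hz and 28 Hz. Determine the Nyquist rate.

Highest-frequency component: 48 Hz.
Nyquist rate = 2 × 48 Hz = 96 Hz.

96 Hz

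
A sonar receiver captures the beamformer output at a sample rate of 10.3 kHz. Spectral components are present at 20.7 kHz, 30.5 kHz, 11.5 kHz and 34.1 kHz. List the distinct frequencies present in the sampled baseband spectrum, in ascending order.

fs/2 = 5.15 kHz.
20.7 kHz mod fs = 0.1 kHz.
0.1 kHz ≤ fs/2 = 5.15 kHz, appears at 0.1 kHz.
30.5 kHz mod fs = 9.9 kHz.
9.9 kHz > fs/2 = 5.15 kHz, folds to fs − 9.9 kHz = 0.4 kHz.
11.5 kHz mod fs = 1.2 kHz.
1.2 kHz ≤ fs/2 = 5.15 kHz, appears at 1.2 kHz.
34.1 kHz mod fs = 3.2 kHz.
3.2 kHz ≤ fs/2 = 5.15 kHz, appears at 3.2 kHz.
Distinct values: {0.1 kHz, 0.4 kHz, 1.2 kHz, 3.2 kHz}.

0.1 kHz, 0.4 kHz, 1.2 kHz, 3.2 kHz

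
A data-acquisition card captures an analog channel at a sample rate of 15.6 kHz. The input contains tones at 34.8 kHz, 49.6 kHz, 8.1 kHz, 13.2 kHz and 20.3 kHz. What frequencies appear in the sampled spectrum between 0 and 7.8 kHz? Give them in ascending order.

fs/2 = 7.8 kHz.
34.8 kHz mod fs = 3.6 kHz.
3.6 kHz ≤ fs/2 = 7.8 kHz, appears at 3.6 kHz.
49.6 kHz mod fs = 2.8 kHz.
2.8 kHz ≤ fs/2 = 7.8 kHz, appears at 2.8 kHz.
8.1 kHz > fs/2 = 7.8 kHz, folds to fs − 8.1 kHz = 7.5 kHz.
13.2 kHz > fs/2 = 7.8 kHz, folds to fs − 13.2 kHz = 2.4 kHz.
20.3 kHz mod fs = 4.7 kHz.
4.7 kHz ≤ fs/2 = 7.8 kHz, appears at 4.7 kHz.
Distinct values: {2.4 kHz, 2.8 kHz, 3.6 kHz, 4.7 kHz, 7.5 kHz}.

2.4 kHz, 2.8 kHz, 3.6 kHz, 4.7 kHz, 7.5 kHz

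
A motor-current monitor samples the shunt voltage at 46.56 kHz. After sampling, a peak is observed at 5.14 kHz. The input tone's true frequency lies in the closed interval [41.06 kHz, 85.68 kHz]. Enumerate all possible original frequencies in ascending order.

Frequencies that alias to 5.14 kHz are k·fs ± 5.14 kHz for integer k ≥ 0.
k=0: 5.14 kHz.
k=1: 41.42 kHz, 51.7 kHz.
k=2: 87.98 kHz, 98.26 kHz.
Within [41.06 kHz, 85.68 kHz]: 41.42 kHz, 51.7 kHz.

41.42 kHz, 51.7 kHz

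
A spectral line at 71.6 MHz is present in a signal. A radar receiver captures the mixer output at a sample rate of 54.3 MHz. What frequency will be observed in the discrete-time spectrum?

71.6 MHz mod fs = 17.3 MHz.
17.3 MHz ≤ fs/2 = 27.15 MHz, appears at 17.3 MHz.

17.3 MHz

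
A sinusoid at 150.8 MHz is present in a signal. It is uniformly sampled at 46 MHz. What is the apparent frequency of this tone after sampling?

12.8 MHz

150.8 MHz mod fs = 12.8 MHz.
12.8 MHz ≤ fs/2 = 23 MHz, appears at 12.8 MHz.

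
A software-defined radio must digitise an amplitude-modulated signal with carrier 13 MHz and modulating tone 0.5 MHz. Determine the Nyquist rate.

27 MHz

AM sidebands sit at fc ± fm = 12.5 MHz and 13.5 MHz.
Highest-frequency component: 13.5 MHz.
Nyquist rate = 2 × 13.5 MHz = 27 MHz.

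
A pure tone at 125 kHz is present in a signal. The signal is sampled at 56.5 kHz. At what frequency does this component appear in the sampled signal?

12 kHz

125 kHz mod fs = 12 kHz.
12 kHz ≤ fs/2 = 28.25 kHz, appears at 12 kHz.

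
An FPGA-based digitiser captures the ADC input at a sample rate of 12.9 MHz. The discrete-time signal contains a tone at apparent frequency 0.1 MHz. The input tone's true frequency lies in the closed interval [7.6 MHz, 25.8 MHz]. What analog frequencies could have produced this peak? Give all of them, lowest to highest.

12.8 MHz, 13 MHz, 25.7 MHz

Frequencies that alias to 0.1 MHz are k·fs ± 0.1 MHz for integer k ≥ 0.
k=0: 0.1 MHz.
k=1: 12.8 MHz, 13 MHz.
k=2: 25.7 MHz, 25.9 MHz.
k=3: 38.6 MHz, 38.8 MHz.
Within [7.6 MHz, 25.8 MHz]: 12.8 MHz, 13 MHz, 25.7 MHz.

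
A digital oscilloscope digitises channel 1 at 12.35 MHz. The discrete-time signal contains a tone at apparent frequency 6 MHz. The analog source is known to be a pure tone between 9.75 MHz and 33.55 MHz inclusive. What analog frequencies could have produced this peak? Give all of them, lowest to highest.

18.35 MHz, 18.7 MHz, 30.7 MHz, 31.05 MHz

Frequencies that alias to 6 MHz are k·fs ± 6 MHz for integer k ≥ 0.
k=0: 6 MHz.
k=1: 6.35 MHz, 18.35 MHz.
k=2: 18.7 MHz, 30.7 MHz.
k=3: 31.05 MHz, 43.05 MHz.
k=4: 43.4 MHz, 55.4 MHz.
Within [9.75 MHz, 33.55 MHz]: 18.35 MHz, 18.7 MHz, 30.7 MHz, 31.05 MHz.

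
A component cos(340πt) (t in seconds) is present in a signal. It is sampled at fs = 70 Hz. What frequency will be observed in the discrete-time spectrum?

ω = 340π rad/s → f = ω/(2π) = 170 Hz.
170 Hz mod fs = 30 Hz.
30 Hz ≤ fs/2 = 35 Hz, appears at 30 Hz.

30 Hz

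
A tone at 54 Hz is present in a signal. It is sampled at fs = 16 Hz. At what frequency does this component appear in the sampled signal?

6 Hz

54 Hz mod fs = 6 Hz.
6 Hz ≤ fs/2 = 8 Hz, appears at 6 Hz.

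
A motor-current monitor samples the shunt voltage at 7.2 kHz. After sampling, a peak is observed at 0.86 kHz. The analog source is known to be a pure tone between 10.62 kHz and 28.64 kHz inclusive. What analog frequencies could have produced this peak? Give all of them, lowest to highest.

Frequencies that alias to 0.86 kHz are k·fs ± 0.86 kHz for integer k ≥ 0.
k=0: 0.86 kHz.
k=1: 6.34 kHz, 8.06 kHz.
k=2: 13.54 kHz, 15.26 kHz.
k=3: 20.74 kHz, 22.46 kHz.
k=4: 27.94 kHz, 29.66 kHz.
k=5: 35.14 kHz, 36.86 kHz.
Within [10.62 kHz, 28.64 kHz]: 13.54 kHz, 15.26 kHz, 20.74 kHz, 22.46 kHz, 27.94 kHz.

13.54 kHz, 15.26 kHz, 20.74 kHz, 22.46 kHz, 27.94 kHz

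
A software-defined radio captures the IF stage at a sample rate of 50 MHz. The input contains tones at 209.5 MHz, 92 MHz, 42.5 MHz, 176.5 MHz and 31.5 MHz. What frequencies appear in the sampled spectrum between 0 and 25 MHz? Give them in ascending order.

fs/2 = 25 MHz.
209.5 MHz mod fs = 9.5 MHz.
9.5 MHz ≤ fs/2 = 25 MHz, appears at 9.5 MHz.
92 MHz mod fs = 42 MHz.
42 MHz > fs/2 = 25 MHz, folds to fs − 42 MHz = 8 MHz.
42.5 MHz > fs/2 = 25 MHz, folds to fs − 42.5 MHz = 7.5 MHz.
176.5 MHz mod fs = 26.5 MHz.
26.5 MHz > fs/2 = 25 MHz, folds to fs − 26.5 MHz = 23.5 MHz.
31.5 MHz > fs/2 = 25 MHz, folds to fs − 31.5 MHz = 18.5 MHz.
Distinct values: {7.5 MHz, 8 MHz, 9.5 MHz, 18.5 MHz, 23.5 MHz}.

7.5 MHz, 8 MHz, 9.5 MHz, 18.5 MHz, 23.5 MHz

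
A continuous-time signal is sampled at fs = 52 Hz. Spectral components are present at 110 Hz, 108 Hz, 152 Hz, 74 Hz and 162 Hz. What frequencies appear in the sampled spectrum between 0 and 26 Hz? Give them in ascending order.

fs/2 = 26 Hz.
110 Hz mod fs = 6 Hz.
6 Hz ≤ fs/2 = 26 Hz, appears at 6 Hz.
108 Hz mod fs = 4 Hz.
4 Hz ≤ fs/2 = 26 Hz, appears at 4 Hz.
152 Hz mod fs = 48 Hz.
48 Hz > fs/2 = 26 Hz, folds to fs − 48 Hz = 4 Hz.
74 Hz mod fs = 22 Hz.
22 Hz ≤ fs/2 = 26 Hz, appears at 22 Hz.
162 Hz mod fs = 6 Hz.
6 Hz ≤ fs/2 = 26 Hz, appears at 6 Hz.
Distinct values: {4 Hz, 6 Hz, 22 Hz}.

4 Hz, 6 Hz, 22 Hz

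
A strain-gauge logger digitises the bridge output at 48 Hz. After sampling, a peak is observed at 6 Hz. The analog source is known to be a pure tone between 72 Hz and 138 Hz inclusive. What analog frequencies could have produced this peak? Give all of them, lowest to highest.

90 Hz, 102 Hz, 138 Hz

Frequencies that alias to 6 Hz are k·fs ± 6 Hz for integer k ≥ 0.
k=0: 6 Hz.
k=1: 42 Hz, 54 Hz.
k=2: 90 Hz, 102 Hz.
k=3: 138 Hz, 150 Hz.
k=4: 186 Hz, 198 Hz.
Within [72 Hz, 138 Hz]: 90 Hz, 102 Hz, 138 Hz.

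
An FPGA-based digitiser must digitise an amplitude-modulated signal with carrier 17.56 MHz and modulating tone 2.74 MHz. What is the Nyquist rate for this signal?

AM sidebands sit at fc ± fm = 14.82 MHz and 20.3 MHz.
Highest-frequency component: 20.3 MHz.
Nyquist rate = 2 × 20.3 MHz = 40.6 MHz.

40.6 MHz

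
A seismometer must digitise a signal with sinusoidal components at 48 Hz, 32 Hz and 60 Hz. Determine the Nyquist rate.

120 Hz

Highest-frequency component: 60 Hz.
Nyquist rate = 2 × 60 Hz = 120 Hz.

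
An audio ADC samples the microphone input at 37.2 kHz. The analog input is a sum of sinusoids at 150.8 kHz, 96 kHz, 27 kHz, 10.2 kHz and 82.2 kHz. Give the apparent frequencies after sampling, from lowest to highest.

fs/2 = 18.6 kHz.
150.8 kHz mod fs = 2 kHz.
2 kHz ≤ fs/2 = 18.6 kHz, appears at 2 kHz.
96 kHz mod fs = 21.6 kHz.
21.6 kHz > fs/2 = 18.6 kHz, folds to fs − 21.6 kHz = 15.6 kHz.
27 kHz > fs/2 = 18.6 kHz, folds to fs − 27 kHz = 10.2 kHz.
10.2 kHz ≤ fs/2 = 18.6 kHz, passes unchanged.
82.2 kHz mod fs = 7.8 kHz.
7.8 kHz ≤ fs/2 = 18.6 kHz, appears at 7.8 kHz.
Distinct values: {2 kHz, 7.8 kHz, 10.2 kHz, 15.6 kHz}.

2 kHz, 7.8 kHz, 10.2 kHz, 15.6 kHz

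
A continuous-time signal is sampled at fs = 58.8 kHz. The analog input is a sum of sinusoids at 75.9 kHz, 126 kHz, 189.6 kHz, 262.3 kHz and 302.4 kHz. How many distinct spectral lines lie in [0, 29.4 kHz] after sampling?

fs/2 = 29.4 kHz.
75.9 kHz mod fs = 17.1 kHz.
17.1 kHz ≤ fs/2 = 29.4 kHz, appears at 17.1 kHz.
126 kHz mod fs = 8.4 kHz.
8.4 kHz ≤ fs/2 = 29.4 kHz, appears at 8.4 kHz.
189.6 kHz mod fs = 13.2 kHz.
13.2 kHz ≤ fs/2 = 29.4 kHz, appears at 13.2 kHz.
262.3 kHz mod fs = 27.1 kHz.
27.1 kHz ≤ fs/2 = 29.4 kHz, appears at 27.1 kHz.
302.4 kHz mod fs = 8.4 kHz.
8.4 kHz ≤ fs/2 = 29.4 kHz, appears at 8.4 kHz.
Distinct values: {8.4 kHz, 13.2 kHz, 17.1 kHz, 27.1 kHz} → 4.

4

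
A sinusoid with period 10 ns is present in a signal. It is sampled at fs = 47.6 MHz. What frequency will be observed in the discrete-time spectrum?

T = 10 ns → f = 1/T = 100 MHz.
100 MHz mod fs = 4.8 MHz.
4.8 MHz ≤ fs/2 = 23.8 MHz, appears at 4.8 MHz.

4.8 MHz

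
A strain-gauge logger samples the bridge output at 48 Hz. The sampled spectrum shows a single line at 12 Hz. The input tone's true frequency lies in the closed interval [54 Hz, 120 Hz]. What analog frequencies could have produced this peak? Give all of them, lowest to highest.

Frequencies that alias to 12 Hz are k·fs ± 12 Hz for integer k ≥ 0.
k=0: 12 Hz.
k=1: 36 Hz, 60 Hz.
k=2: 84 Hz, 108 Hz.
k=3: 132 Hz, 156 Hz.
Within [54 Hz, 120 Hz]: 60 Hz, 84 Hz, 108 Hz.

60 Hz, 84 Hz, 108 Hz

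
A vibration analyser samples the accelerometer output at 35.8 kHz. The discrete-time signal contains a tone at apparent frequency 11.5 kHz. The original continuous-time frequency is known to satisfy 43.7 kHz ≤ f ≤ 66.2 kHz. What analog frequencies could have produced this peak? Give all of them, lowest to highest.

Frequencies that alias to 11.5 kHz are k·fs ± 11.5 kHz for integer k ≥ 0.
k=0: 11.5 kHz.
k=1: 24.3 kHz, 47.3 kHz.
k=2: 60.1 kHz, 83.1 kHz.
k=3: 95.9 kHz, 118.9 kHz.
Within [43.7 kHz, 66.2 kHz]: 47.3 kHz, 60.1 kHz.

47.3 kHz, 60.1 kHz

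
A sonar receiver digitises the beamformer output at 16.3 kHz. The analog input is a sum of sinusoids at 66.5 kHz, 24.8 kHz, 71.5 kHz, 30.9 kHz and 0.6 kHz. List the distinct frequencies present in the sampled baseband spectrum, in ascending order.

0.6 kHz, 1.3 kHz, 1.7 kHz, 6.3 kHz, 7.8 kHz

fs/2 = 8.15 kHz.
66.5 kHz mod fs = 1.3 kHz.
1.3 kHz ≤ fs/2 = 8.15 kHz, appears at 1.3 kHz.
24.8 kHz mod fs = 8.5 kHz.
8.5 kHz > fs/2 = 8.15 kHz, folds to fs − 8.5 kHz = 7.8 kHz.
71.5 kHz mod fs = 6.3 kHz.
6.3 kHz ≤ fs/2 = 8.15 kHz, appears at 6.3 kHz.
30.9 kHz mod fs = 14.6 kHz.
14.6 kHz > fs/2 = 8.15 kHz, folds to fs − 14.6 kHz = 1.7 kHz.
0.6 kHz ≤ fs/2 = 8.15 kHz, passes unchanged.
Distinct values: {0.6 kHz, 1.3 kHz, 1.7 kHz, 6.3 kHz, 7.8 kHz}.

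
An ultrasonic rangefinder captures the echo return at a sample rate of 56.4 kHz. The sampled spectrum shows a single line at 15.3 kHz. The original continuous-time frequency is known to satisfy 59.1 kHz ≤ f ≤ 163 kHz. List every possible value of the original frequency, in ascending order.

Frequencies that alias to 15.3 kHz are k·fs ± 15.3 kHz for integer k ≥ 0.
k=0: 15.3 kHz.
k=1: 41.1 kHz, 71.7 kHz.
k=2: 97.5 kHz, 128.1 kHz.
k=3: 153.9 kHz, 184.5 kHz.
k=4: 210.3 kHz, 240.9 kHz.
Within [59.1 kHz, 163 kHz]: 71.7 kHz, 97.5 kHz, 128.1 kHz, 153.9 kHz.

71.7 kHz, 97.5 kHz, 128.1 kHz, 153.9 kHz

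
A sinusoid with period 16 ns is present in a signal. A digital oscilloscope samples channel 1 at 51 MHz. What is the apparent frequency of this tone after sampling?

11.5 MHz

T = 16 ns → f = 1/T = 62.5 MHz.
62.5 MHz mod fs = 11.5 MHz.
11.5 MHz ≤ fs/2 = 25.5 MHz, appears at 11.5 MHz.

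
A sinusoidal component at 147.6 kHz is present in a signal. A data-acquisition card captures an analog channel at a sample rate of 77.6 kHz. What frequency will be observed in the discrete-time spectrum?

147.6 kHz mod fs = 70 kHz.
70 kHz > fs/2 = 38.8 kHz, folds to fs − 70 kHz = 7.6 kHz.

7.6 kHz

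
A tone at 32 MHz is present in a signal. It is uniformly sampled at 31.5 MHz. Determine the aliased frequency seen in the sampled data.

0.5 MHz

32 MHz mod fs = 0.5 MHz.
0.5 MHz ≤ fs/2 = 15.75 MHz, appears at 0.5 MHz.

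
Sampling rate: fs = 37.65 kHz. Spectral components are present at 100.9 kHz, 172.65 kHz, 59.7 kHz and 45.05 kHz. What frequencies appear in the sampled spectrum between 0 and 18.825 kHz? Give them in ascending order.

7.4 kHz, 12.05 kHz, 15.6 kHz

fs/2 = 18.825 kHz.
100.9 kHz mod fs = 25.6 kHz.
25.6 kHz > fs/2 = 18.825 kHz, folds to fs − 25.6 kHz = 12.05 kHz.
172.65 kHz mod fs = 22.05 kHz.
22.05 kHz > fs/2 = 18.825 kHz, folds to fs − 22.05 kHz = 15.6 kHz.
59.7 kHz mod fs = 22.05 kHz.
22.05 kHz > fs/2 = 18.825 kHz, folds to fs − 22.05 kHz = 15.6 kHz.
45.05 kHz mod fs = 7.4 kHz.
7.4 kHz ≤ fs/2 = 18.825 kHz, appears at 7.4 kHz.
Distinct values: {7.4 kHz, 12.05 kHz, 15.6 kHz}.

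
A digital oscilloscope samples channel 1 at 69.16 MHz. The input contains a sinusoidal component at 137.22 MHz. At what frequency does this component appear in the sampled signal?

137.22 MHz mod fs = 68.06 MHz.
68.06 MHz > fs/2 = 34.58 MHz, folds to fs − 68.06 MHz = 1.1 MHz.

1.1 MHz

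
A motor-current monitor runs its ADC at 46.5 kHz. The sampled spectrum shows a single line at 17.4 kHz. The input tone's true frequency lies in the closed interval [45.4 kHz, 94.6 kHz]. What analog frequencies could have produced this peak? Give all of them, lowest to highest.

Frequencies that alias to 17.4 kHz are k·fs ± 17.4 kHz for integer k ≥ 0.
k=0: 17.4 kHz.
k=1: 29.1 kHz, 63.9 kHz.
k=2: 75.6 kHz, 110.4 kHz.
k=3: 122.1 kHz, 156.9 kHz.
Within [45.4 kHz, 94.6 kHz]: 63.9 kHz, 75.6 kHz.

63.9 kHz, 75.6 kHz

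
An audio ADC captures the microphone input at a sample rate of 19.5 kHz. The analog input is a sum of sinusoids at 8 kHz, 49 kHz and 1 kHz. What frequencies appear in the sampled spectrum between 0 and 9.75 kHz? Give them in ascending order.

1 kHz, 8 kHz, 9.5 kHz

fs/2 = 9.75 kHz.
8 kHz ≤ fs/2 = 9.75 kHz, passes unchanged.
49 kHz mod fs = 10 kHz.
10 kHz > fs/2 = 9.75 kHz, folds to fs − 10 kHz = 9.5 kHz.
1 kHz ≤ fs/2 = 9.75 kHz, passes unchanged.
Distinct values: {1 kHz, 8 kHz, 9.5 kHz}.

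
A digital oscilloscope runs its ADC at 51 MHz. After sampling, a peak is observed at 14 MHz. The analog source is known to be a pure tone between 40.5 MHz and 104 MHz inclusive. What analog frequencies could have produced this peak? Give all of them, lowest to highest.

65 MHz, 88 MHz

Frequencies that alias to 14 MHz are k·fs ± 14 MHz for integer k ≥ 0.
k=0: 14 MHz.
k=1: 37 MHz, 65 MHz.
k=2: 88 MHz, 116 MHz.
k=3: 139 MHz, 167 MHz.
Within [40.5 MHz, 104 MHz]: 65 MHz, 88 MHz.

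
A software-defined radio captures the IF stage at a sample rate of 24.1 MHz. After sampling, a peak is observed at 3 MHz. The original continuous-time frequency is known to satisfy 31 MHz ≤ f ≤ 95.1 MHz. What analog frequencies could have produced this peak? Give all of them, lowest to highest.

45.2 MHz, 51.2 MHz, 69.3 MHz, 75.3 MHz, 93.4 MHz

Frequencies that alias to 3 MHz are k·fs ± 3 MHz for integer k ≥ 0.
k=0: 3 MHz.
k=1: 21.1 MHz, 27.1 MHz.
k=2: 45.2 MHz, 51.2 MHz.
k=3: 69.3 MHz, 75.3 MHz.
k=4: 93.4 MHz, 99.4 MHz.
k=5: 117.5 MHz, 123.5 MHz.
Within [31 MHz, 95.1 MHz]: 45.2 MHz, 51.2 MHz, 69.3 MHz, 75.3 MHz, 93.4 MHz.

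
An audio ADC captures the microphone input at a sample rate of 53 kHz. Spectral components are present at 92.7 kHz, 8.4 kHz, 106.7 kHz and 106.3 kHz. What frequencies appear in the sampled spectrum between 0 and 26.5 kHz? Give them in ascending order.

0.3 kHz, 0.7 kHz, 8.4 kHz, 13.3 kHz

fs/2 = 26.5 kHz.
92.7 kHz mod fs = 39.7 kHz.
39.7 kHz > fs/2 = 26.5 kHz, folds to fs − 39.7 kHz = 13.3 kHz.
8.4 kHz ≤ fs/2 = 26.5 kHz, passes unchanged.
106.7 kHz mod fs = 0.7 kHz.
0.7 kHz ≤ fs/2 = 26.5 kHz, appears at 0.7 kHz.
106.3 kHz mod fs = 0.3 kHz.
0.3 kHz ≤ fs/2 = 26.5 kHz, appears at 0.3 kHz.
Distinct values: {0.3 kHz, 0.7 kHz, 8.4 kHz, 13.3 kHz}.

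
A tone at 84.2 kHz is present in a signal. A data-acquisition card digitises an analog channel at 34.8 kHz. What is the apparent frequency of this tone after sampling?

14.6 kHz

84.2 kHz mod fs = 14.6 kHz.
14.6 kHz ≤ fs/2 = 17.4 kHz, appears at 14.6 kHz.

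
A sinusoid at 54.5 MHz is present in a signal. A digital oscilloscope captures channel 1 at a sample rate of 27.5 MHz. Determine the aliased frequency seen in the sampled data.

54.5 MHz mod fs = 27 MHz.
27 MHz > fs/2 = 13.75 MHz, folds to fs − 27 MHz = 0.5 MHz.

0.5 MHz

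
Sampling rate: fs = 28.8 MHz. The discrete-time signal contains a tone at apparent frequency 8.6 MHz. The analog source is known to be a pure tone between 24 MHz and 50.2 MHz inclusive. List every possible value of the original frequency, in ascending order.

37.4 MHz, 49 MHz

Frequencies that alias to 8.6 MHz are k·fs ± 8.6 MHz for integer k ≥ 0.
k=0: 8.6 MHz.
k=1: 20.2 MHz, 37.4 MHz.
k=2: 49 MHz, 66.2 MHz.
k=3: 77.8 MHz, 95 MHz.
Within [24 MHz, 50.2 MHz]: 37.4 MHz, 49 MHz.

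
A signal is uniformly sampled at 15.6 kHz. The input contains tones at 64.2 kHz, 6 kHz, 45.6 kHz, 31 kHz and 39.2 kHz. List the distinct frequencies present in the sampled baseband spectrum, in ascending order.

0.2 kHz, 1.2 kHz, 1.8 kHz, 6 kHz, 7.6 kHz

fs/2 = 7.8 kHz.
64.2 kHz mod fs = 1.8 kHz.
1.8 kHz ≤ fs/2 = 7.8 kHz, appears at 1.8 kHz.
6 kHz ≤ fs/2 = 7.8 kHz, passes unchanged.
45.6 kHz mod fs = 14.4 kHz.
14.4 kHz > fs/2 = 7.8 kHz, folds to fs − 14.4 kHz = 1.2 kHz.
31 kHz mod fs = 15.4 kHz.
15.4 kHz > fs/2 = 7.8 kHz, folds to fs − 15.4 kHz = 0.2 kHz.
39.2 kHz mod fs = 8 kHz.
8 kHz > fs/2 = 7.8 kHz, folds to fs − 8 kHz = 7.6 kHz.
Distinct values: {0.2 kHz, 1.2 kHz, 1.8 kHz, 6 kHz, 7.6 kHz}.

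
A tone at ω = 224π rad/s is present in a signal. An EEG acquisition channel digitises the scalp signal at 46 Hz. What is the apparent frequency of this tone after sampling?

ω = 224π rad/s → f = ω/(2π) = 112 Hz.
112 Hz mod fs = 20 Hz.
20 Hz ≤ fs/2 = 23 Hz, appears at 20 Hz.

20 Hz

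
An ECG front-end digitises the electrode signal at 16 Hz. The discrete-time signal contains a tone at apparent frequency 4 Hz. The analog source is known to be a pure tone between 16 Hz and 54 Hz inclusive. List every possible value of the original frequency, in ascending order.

20 Hz, 28 Hz, 36 Hz, 44 Hz, 52 Hz

Frequencies that alias to 4 Hz are k·fs ± 4 Hz for integer k ≥ 0.
k=0: 4 Hz.
k=1: 12 Hz, 20 Hz.
k=2: 28 Hz, 36 Hz.
k=3: 44 Hz, 52 Hz.
k=4: 60 Hz, 68 Hz.
Within [16 Hz, 54 Hz]: 20 Hz, 28 Hz, 36 Hz, 44 Hz, 52 Hz.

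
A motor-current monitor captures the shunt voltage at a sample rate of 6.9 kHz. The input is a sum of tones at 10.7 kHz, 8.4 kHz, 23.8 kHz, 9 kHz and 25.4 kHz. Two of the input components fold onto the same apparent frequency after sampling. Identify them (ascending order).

10.7 kHz, 23.8 kHz

fs/2 = 3.45 kHz.
10.7 kHz mod fs = 3.8 kHz.
3.8 kHz > fs/2 = 3.45 kHz, folds to fs − 3.8 kHz = 3.1 kHz.
8.4 kHz mod fs = 1.5 kHz.
1.5 kHz ≤ fs/2 = 3.45 kHz, appears at 1.5 kHz.
23.8 kHz mod fs = 3.1 kHz.
3.1 kHz ≤ fs/2 = 3.45 kHz, appears at 3.1 kHz.
9 kHz mod fs = 2.1 kHz.
2.1 kHz ≤ fs/2 = 3.45 kHz, appears at 2.1 kHz.
25.4 kHz mod fs = 4.7 kHz.
4.7 kHz > fs/2 = 3.45 kHz, folds to fs − 4.7 kHz = 2.2 kHz.
10.7 kHz and 23.8 kHz both map to 3.1 kHz.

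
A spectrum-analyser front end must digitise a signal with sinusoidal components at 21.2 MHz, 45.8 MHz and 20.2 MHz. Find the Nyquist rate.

91.6 MHz

Highest-frequency component: 45.8 MHz.
Nyquist rate = 2 × 45.8 MHz = 91.6 MHz.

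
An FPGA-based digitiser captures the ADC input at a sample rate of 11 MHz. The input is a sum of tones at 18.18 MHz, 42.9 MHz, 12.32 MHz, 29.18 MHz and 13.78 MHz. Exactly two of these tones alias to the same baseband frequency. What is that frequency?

3.82 MHz

fs/2 = 5.5 MHz.
18.18 MHz mod fs = 7.18 MHz.
7.18 MHz > fs/2 = 5.5 MHz, folds to fs − 7.18 MHz = 3.82 MHz.
42.9 MHz mod fs = 9.9 MHz.
9.9 MHz > fs/2 = 5.5 MHz, folds to fs − 9.9 MHz = 1.1 MHz.
12.32 MHz mod fs = 1.32 MHz.
1.32 MHz ≤ fs/2 = 5.5 MHz, appears at 1.32 MHz.
29.18 MHz mod fs = 7.18 MHz.
7.18 MHz > fs/2 = 5.5 MHz, folds to fs − 7.18 MHz = 3.82 MHz.
13.78 MHz mod fs = 2.78 MHz.
2.78 MHz ≤ fs/2 = 5.5 MHz, appears at 2.78 MHz.
18.18 MHz and 29.18 MHz both map to 3.82 MHz.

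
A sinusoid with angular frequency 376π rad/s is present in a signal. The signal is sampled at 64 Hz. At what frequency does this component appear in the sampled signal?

ω = 376π rad/s → f = ω/(2π) = 188 Hz.
188 Hz mod fs = 60 Hz.
60 Hz > fs/2 = 32 Hz, folds to fs − 60 Hz = 4 Hz.

4 Hz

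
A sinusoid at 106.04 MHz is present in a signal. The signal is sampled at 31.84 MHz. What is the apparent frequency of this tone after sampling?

106.04 MHz mod fs = 10.52 MHz.
10.52 MHz ≤ fs/2 = 15.92 MHz, appears at 10.52 MHz.

10.52 MHz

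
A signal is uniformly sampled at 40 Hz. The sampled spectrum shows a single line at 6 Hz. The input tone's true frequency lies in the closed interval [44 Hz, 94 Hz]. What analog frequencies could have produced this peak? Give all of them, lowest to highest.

46 Hz, 74 Hz, 86 Hz

Frequencies that alias to 6 Hz are k·fs ± 6 Hz for integer k ≥ 0.
k=0: 6 Hz.
k=1: 34 Hz, 46 Hz.
k=2: 74 Hz, 86 Hz.
k=3: 114 Hz, 126 Hz.
Within [44 Hz, 94 Hz]: 46 Hz, 74 Hz, 86 Hz.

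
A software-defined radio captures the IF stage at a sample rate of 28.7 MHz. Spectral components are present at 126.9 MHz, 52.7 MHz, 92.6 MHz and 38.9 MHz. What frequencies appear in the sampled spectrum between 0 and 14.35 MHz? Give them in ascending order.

4.7 MHz, 6.5 MHz, 10.2 MHz, 12.1 MHz

fs/2 = 14.35 MHz.
126.9 MHz mod fs = 12.1 MHz.
12.1 MHz ≤ fs/2 = 14.35 MHz, appears at 12.1 MHz.
52.7 MHz mod fs = 24 MHz.
24 MHz > fs/2 = 14.35 MHz, folds to fs − 24 MHz = 4.7 MHz.
92.6 MHz mod fs = 6.5 MHz.
6.5 MHz ≤ fs/2 = 14.35 MHz, appears at 6.5 MHz.
38.9 MHz mod fs = 10.2 MHz.
10.2 MHz ≤ fs/2 = 14.35 MHz, appears at 10.2 MHz.
Distinct values: {4.7 MHz, 6.5 MHz, 10.2 MHz, 12.1 MHz}.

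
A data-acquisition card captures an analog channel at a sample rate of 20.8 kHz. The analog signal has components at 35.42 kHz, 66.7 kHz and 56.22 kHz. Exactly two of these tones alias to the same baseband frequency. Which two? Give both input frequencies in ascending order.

35.42 kHz, 56.22 kHz

fs/2 = 10.4 kHz.
35.42 kHz mod fs = 14.62 kHz.
14.62 kHz > fs/2 = 10.4 kHz, folds to fs − 14.62 kHz = 6.18 kHz.
66.7 kHz mod fs = 4.3 kHz.
4.3 kHz ≤ fs/2 = 10.4 kHz, appears at 4.3 kHz.
56.22 kHz mod fs = 14.62 kHz.
14.62 kHz > fs/2 = 10.4 kHz, folds to fs − 14.62 kHz = 6.18 kHz.
35.42 kHz and 56.22 kHz both map to 6.18 kHz.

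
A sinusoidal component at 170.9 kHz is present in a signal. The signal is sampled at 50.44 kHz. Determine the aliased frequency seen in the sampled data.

19.58 kHz

170.9 kHz mod fs = 19.58 kHz.
19.58 kHz ≤ fs/2 = 25.22 kHz, appears at 19.58 kHz.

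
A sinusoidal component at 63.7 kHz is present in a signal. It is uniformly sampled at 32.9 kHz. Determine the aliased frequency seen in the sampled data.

2.1 kHz

63.7 kHz mod fs = 30.8 kHz.
30.8 kHz > fs/2 = 16.45 kHz, folds to fs − 30.8 kHz = 2.1 kHz.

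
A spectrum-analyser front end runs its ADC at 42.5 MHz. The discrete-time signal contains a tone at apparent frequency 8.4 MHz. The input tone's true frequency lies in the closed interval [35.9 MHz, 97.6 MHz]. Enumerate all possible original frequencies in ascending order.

Frequencies that alias to 8.4 MHz are k·fs ± 8.4 MHz for integer k ≥ 0.
k=0: 8.4 MHz.
k=1: 34.1 MHz, 50.9 MHz.
k=2: 76.6 MHz, 93.4 MHz.
k=3: 119.1 MHz, 135.9 MHz.
Within [35.9 MHz, 97.6 MHz]: 50.9 MHz, 76.6 MHz, 93.4 MHz.

50.9 MHz, 76.6 MHz, 93.4 MHz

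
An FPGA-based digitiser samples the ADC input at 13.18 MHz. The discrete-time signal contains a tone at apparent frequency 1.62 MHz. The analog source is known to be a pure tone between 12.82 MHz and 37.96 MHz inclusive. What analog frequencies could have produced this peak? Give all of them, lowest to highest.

14.8 MHz, 24.74 MHz, 27.98 MHz, 37.92 MHz

Frequencies that alias to 1.62 MHz are k·fs ± 1.62 MHz for integer k ≥ 0.
k=0: 1.62 MHz.
k=1: 11.56 MHz, 14.8 MHz.
k=2: 24.74 MHz, 27.98 MHz.
k=3: 37.92 MHz, 41.16 MHz.
k=4: 51.1 MHz, 54.34 MHz.
Within [12.82 MHz, 37.96 MHz]: 14.8 MHz, 24.74 MHz, 27.98 MHz, 37.92 MHz.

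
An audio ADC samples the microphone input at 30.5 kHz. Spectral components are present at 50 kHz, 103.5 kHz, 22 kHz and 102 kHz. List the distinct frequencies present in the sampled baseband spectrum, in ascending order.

fs/2 = 15.25 kHz.
50 kHz mod fs = 19.5 kHz.
19.5 kHz > fs/2 = 15.25 kHz, folds to fs − 19.5 kHz = 11 kHz.
103.5 kHz mod fs = 12 kHz.
12 kHz ≤ fs/2 = 15.25 kHz, appears at 12 kHz.
22 kHz > fs/2 = 15.25 kHz, folds to fs − 22 kHz = 8.5 kHz.
102 kHz mod fs = 10.5 kHz.
10.5 kHz ≤ fs/2 = 15.25 kHz, appears at 10.5 kHz.
Distinct values: {8.5 kHz, 10.5 kHz, 11 kHz, 12 kHz}.

8.5 kHz, 10.5 kHz, 11 kHz, 12 kHz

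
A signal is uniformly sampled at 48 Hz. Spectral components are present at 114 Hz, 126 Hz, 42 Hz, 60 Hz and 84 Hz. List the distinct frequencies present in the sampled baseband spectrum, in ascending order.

fs/2 = 24 Hz.
114 Hz mod fs = 18 Hz.
18 Hz ≤ fs/2 = 24 Hz, appears at 18 Hz.
126 Hz mod fs = 30 Hz.
30 Hz > fs/2 = 24 Hz, folds to fs − 30 Hz = 18 Hz.
42 Hz > fs/2 = 24 Hz, folds to fs − 42 Hz = 6 Hz.
60 Hz mod fs = 12 Hz.
12 Hz ≤ fs/2 = 24 Hz, appears at 12 Hz.
84 Hz mod fs = 36 Hz.
36 Hz > fs/2 = 24 Hz, folds to fs − 36 Hz = 12 Hz.
Distinct values: {6 Hz, 12 Hz, 18 Hz}.

6 Hz, 12 Hz, 18 Hz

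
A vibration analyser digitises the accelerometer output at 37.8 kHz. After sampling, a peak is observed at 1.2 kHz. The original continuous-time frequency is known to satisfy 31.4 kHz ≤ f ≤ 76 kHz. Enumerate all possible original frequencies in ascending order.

36.6 kHz, 39 kHz, 74.4 kHz

Frequencies that alias to 1.2 kHz are k·fs ± 1.2 kHz for integer k ≥ 0.
k=0: 1.2 kHz.
k=1: 36.6 kHz, 39 kHz.
k=2: 74.4 kHz, 76.8 kHz.
k=3: 112.2 kHz, 114.6 kHz.
Within [31.4 kHz, 76 kHz]: 36.6 kHz, 39 kHz, 74.4 kHz.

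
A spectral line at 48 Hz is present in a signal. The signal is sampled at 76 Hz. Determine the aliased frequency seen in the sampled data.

48 Hz > fs/2 = 38 Hz, folds to fs − 48 Hz = 28 Hz.

28 Hz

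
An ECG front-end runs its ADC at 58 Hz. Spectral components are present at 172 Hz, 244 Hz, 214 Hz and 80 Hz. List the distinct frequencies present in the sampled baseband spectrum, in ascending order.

fs/2 = 29 Hz.
172 Hz mod fs = 56 Hz.
56 Hz > fs/2 = 29 Hz, folds to fs − 56 Hz = 2 Hz.
244 Hz mod fs = 12 Hz.
12 Hz ≤ fs/2 = 29 Hz, appears at 12 Hz.
214 Hz mod fs = 40 Hz.
40 Hz > fs/2 = 29 Hz, folds to fs − 40 Hz = 18 Hz.
80 Hz mod fs = 22 Hz.
22 Hz ≤ fs/2 = 29 Hz, appears at 22 Hz.
Distinct values: {2 Hz, 12 Hz, 18 Hz, 22 Hz}.

2 Hz, 12 Hz, 18 Hz, 22 Hz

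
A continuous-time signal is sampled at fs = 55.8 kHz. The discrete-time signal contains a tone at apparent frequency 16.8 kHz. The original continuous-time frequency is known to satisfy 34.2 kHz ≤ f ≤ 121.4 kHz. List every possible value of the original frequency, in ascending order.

Frequencies that alias to 16.8 kHz are k·fs ± 16.8 kHz for integer k ≥ 0.
k=0: 16.8 kHz.
k=1: 39 kHz, 72.6 kHz.
k=2: 94.8 kHz, 128.4 kHz.
k=3: 150.6 kHz, 184.2 kHz.
Within [34.2 kHz, 121.4 kHz]: 39 kHz, 72.6 kHz, 94.8 kHz.

39 kHz, 72.6 kHz, 94.8 kHz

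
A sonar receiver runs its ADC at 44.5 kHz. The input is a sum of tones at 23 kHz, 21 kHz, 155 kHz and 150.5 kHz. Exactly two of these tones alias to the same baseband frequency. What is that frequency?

21.5 kHz

fs/2 = 22.25 kHz.
23 kHz > fs/2 = 22.25 kHz, folds to fs − 23 kHz = 21.5 kHz.
21 kHz ≤ fs/2 = 22.25 kHz, passes unchanged.
155 kHz mod fs = 21.5 kHz.
21.5 kHz ≤ fs/2 = 22.25 kHz, appears at 21.5 kHz.
150.5 kHz mod fs = 17 kHz.
17 kHz ≤ fs/2 = 22.25 kHz, appears at 17 kHz.
23 kHz and 155 kHz both map to 21.5 kHz.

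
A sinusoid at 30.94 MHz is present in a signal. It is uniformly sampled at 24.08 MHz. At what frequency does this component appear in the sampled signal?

30.94 MHz mod fs = 6.86 MHz.
6.86 MHz ≤ fs/2 = 12.04 MHz, appears at 6.86 MHz.

6.86 MHz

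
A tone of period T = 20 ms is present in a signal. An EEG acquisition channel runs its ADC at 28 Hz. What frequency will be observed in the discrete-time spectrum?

6 Hz

T = 20 ms → f = 1/T = 50 Hz.
50 Hz mod fs = 22 Hz.
22 Hz > fs/2 = 14 Hz, folds to fs − 22 Hz = 6 Hz.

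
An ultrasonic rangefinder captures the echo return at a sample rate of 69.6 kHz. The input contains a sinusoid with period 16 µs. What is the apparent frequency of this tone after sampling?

T = 16 µs → f = 1/T = 62.5 kHz.
62.5 kHz > fs/2 = 34.8 kHz, folds to fs − 62.5 kHz = 7.1 kHz.

7.1 kHz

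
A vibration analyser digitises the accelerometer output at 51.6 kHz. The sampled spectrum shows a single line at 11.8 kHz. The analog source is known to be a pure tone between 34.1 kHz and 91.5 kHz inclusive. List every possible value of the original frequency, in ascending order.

Frequencies that alias to 11.8 kHz are k·fs ± 11.8 kHz for integer k ≥ 0.
k=0: 11.8 kHz.
k=1: 39.8 kHz, 63.4 kHz.
k=2: 91.4 kHz, 115 kHz.
k=3: 143 kHz, 166.6 kHz.
Within [34.1 kHz, 91.5 kHz]: 39.8 kHz, 63.4 kHz, 91.4 kHz.

39.8 kHz, 63.4 kHz, 91.4 kHz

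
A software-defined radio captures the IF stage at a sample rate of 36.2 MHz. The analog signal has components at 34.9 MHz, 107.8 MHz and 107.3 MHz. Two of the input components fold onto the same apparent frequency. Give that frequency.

1.3 MHz

fs/2 = 18.1 MHz.
34.9 MHz > fs/2 = 18.1 MHz, folds to fs − 34.9 MHz = 1.3 MHz.
107.8 MHz mod fs = 35.4 MHz.
35.4 MHz > fs/2 = 18.1 MHz, folds to fs − 35.4 MHz = 0.8 MHz.
107.3 MHz mod fs = 34.9 MHz.
34.9 MHz > fs/2 = 18.1 MHz, folds to fs − 34.9 MHz = 1.3 MHz.
34.9 MHz and 107.3 MHz both map to 1.3 MHz.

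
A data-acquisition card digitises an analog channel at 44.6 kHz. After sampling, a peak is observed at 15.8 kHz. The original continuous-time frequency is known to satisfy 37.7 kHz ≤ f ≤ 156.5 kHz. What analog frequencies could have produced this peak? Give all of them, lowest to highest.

60.4 kHz, 73.4 kHz, 105 kHz, 118 kHz, 149.6 kHz

Frequencies that alias to 15.8 kHz are k·fs ± 15.8 kHz for integer k ≥ 0.
k=0: 15.8 kHz.
k=1: 28.8 kHz, 60.4 kHz.
k=2: 73.4 kHz, 105 kHz.
k=3: 118 kHz, 149.6 kHz.
k=4: 162.6 kHz, 194.2 kHz.
Within [37.7 kHz, 156.5 kHz]: 60.4 kHz, 73.4 kHz, 105 kHz, 118 kHz, 149.6 kHz.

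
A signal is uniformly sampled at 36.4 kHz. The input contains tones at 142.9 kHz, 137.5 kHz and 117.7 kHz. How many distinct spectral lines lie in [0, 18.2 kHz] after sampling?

fs/2 = 18.2 kHz.
142.9 kHz mod fs = 33.7 kHz.
33.7 kHz > fs/2 = 18.2 kHz, folds to fs − 33.7 kHz = 2.7 kHz.
137.5 kHz mod fs = 28.3 kHz.
28.3 kHz > fs/2 = 18.2 kHz, folds to fs − 28.3 kHz = 8.1 kHz.
117.7 kHz mod fs = 8.5 kHz.
8.5 kHz ≤ fs/2 = 18.2 kHz, appears at 8.5 kHz.
Distinct values: {2.7 kHz, 8.1 kHz, 8.5 kHz} → 3.

3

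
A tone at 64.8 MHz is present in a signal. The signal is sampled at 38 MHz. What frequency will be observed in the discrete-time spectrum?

11.2 MHz

64.8 MHz mod fs = 26.8 MHz.
26.8 MHz > fs/2 = 19 MHz, folds to fs − 26.8 MHz = 11.2 MHz.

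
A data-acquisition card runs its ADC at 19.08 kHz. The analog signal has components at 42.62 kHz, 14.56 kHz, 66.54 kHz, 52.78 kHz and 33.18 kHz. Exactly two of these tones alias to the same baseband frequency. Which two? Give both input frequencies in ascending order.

42.62 kHz, 52.78 kHz

fs/2 = 9.54 kHz.
42.62 kHz mod fs = 4.46 kHz.
4.46 kHz ≤ fs/2 = 9.54 kHz, appears at 4.46 kHz.
14.56 kHz > fs/2 = 9.54 kHz, folds to fs − 14.56 kHz = 4.52 kHz.
66.54 kHz mod fs = 9.3 kHz.
9.3 kHz ≤ fs/2 = 9.54 kHz, appears at 9.3 kHz.
52.78 kHz mod fs = 14.62 kHz.
14.62 kHz > fs/2 = 9.54 kHz, folds to fs − 14.62 kHz = 4.46 kHz.
33.18 kHz mod fs = 14.1 kHz.
14.1 kHz > fs/2 = 9.54 kHz, folds to fs − 14.1 kHz = 4.98 kHz.
42.62 kHz and 52.78 kHz both map to 4.46 kHz.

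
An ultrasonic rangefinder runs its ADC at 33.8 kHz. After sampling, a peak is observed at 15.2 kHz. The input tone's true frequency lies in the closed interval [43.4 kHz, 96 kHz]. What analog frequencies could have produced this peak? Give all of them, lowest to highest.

49 kHz, 52.4 kHz, 82.8 kHz, 86.2 kHz

Frequencies that alias to 15.2 kHz are k·fs ± 15.2 kHz for integer k ≥ 0.
k=0: 15.2 kHz.
k=1: 18.6 kHz, 49 kHz.
k=2: 52.4 kHz, 82.8 kHz.
k=3: 86.2 kHz, 116.6 kHz.
k=4: 120 kHz, 150.4 kHz.
Within [43.4 kHz, 96 kHz]: 49 kHz, 52.4 kHz, 82.8 kHz, 86.2 kHz.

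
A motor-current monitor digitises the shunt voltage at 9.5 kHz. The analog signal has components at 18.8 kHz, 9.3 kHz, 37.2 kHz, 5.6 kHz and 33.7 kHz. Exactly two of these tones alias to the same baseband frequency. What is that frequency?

fs/2 = 4.75 kHz.
18.8 kHz mod fs = 9.3 kHz.
9.3 kHz > fs/2 = 4.75 kHz, folds to fs − 9.3 kHz = 0.2 kHz.
9.3 kHz > fs/2 = 4.75 kHz, folds to fs − 9.3 kHz = 0.2 kHz.
37.2 kHz mod fs = 8.7 kHz.
8.7 kHz > fs/2 = 4.75 kHz, folds to fs − 8.7 kHz = 0.8 kHz.
5.6 kHz > fs/2 = 4.75 kHz, folds to fs − 5.6 kHz = 3.9 kHz.
33.7 kHz mod fs = 5.2 kHz.
5.2 kHz > fs/2 = 4.75 kHz, folds to fs − 5.2 kHz = 4.3 kHz.
9.3 kHz and 18.8 kHz both map to 0.2 kHz.

0.2 kHz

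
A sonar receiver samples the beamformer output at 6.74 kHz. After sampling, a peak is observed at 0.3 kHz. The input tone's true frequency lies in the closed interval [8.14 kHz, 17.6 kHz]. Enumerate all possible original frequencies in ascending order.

Frequencies that alias to 0.3 kHz are k·fs ± 0.3 kHz for integer k ≥ 0.
k=0: 0.3 kHz.
k=1: 6.44 kHz, 7.04 kHz.
k=2: 13.18 kHz, 13.78 kHz.
k=3: 19.92 kHz, 20.52 kHz.
Within [8.14 kHz, 17.6 kHz]: 13.18 kHz, 13.78 kHz.

13.18 kHz, 13.78 kHz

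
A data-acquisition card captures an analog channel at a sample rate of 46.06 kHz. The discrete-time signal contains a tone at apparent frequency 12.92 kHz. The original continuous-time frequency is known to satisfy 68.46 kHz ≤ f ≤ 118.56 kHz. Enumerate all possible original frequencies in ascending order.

79.2 kHz, 105.04 kHz

Frequencies that alias to 12.92 kHz are k·fs ± 12.92 kHz for integer k ≥ 0.
k=0: 12.92 kHz.
k=1: 33.14 kHz, 58.98 kHz.
k=2: 79.2 kHz, 105.04 kHz.
k=3: 125.26 kHz, 151.1 kHz.
Within [68.46 kHz, 118.56 kHz]: 79.2 kHz, 105.04 kHz.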